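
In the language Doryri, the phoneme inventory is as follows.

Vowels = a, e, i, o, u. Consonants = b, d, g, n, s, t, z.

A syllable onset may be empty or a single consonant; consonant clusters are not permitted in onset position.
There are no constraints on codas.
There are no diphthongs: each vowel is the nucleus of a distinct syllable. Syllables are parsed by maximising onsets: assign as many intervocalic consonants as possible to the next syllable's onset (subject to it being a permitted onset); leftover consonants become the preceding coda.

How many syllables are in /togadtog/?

3

The vowels are o, a, o — 3 nuclei, so 3 syllables.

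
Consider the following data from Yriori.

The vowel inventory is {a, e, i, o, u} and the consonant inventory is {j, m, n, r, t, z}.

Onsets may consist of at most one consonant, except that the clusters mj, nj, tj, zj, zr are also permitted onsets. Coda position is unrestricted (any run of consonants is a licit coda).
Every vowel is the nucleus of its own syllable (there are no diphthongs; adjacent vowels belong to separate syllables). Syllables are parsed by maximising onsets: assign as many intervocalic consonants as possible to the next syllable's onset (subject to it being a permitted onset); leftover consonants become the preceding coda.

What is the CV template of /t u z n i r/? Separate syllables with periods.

CVC.CVC

The vowels are u, i — 2 nuclei, so 2 syllables.
/u…i/ gap (V1→V2): /zn/ splits as /z/ + /n/ (/n/ is the longest suffix that is a licit onset).
So the parse is tuz.nir.
Mapping each syllable to C/V: /tuz/ → CVC, /nir/ → CVC.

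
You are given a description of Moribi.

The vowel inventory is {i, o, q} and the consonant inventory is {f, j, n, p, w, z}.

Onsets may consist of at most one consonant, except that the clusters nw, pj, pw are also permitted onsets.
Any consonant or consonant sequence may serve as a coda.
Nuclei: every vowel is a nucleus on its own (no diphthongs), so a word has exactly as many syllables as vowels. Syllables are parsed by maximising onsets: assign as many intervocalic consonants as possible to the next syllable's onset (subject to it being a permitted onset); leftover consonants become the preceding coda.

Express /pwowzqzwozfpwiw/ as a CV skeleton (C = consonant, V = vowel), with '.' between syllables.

Vowels present: o, q, o, i; each is a nucleus, giving 4 syllables.
σ1/σ2 boundary: /wz/; trying suffixes from longest down, /z/ is the first permitted one, so coda /w/ | onset /z/.
σ2/σ3 boundary: /zw/; trying suffixes from longest down, /w/ is the first permitted one, so coda /z/ | onset /w/.
σ3/σ4 boundary: cluster /zfpw/ — the longest permitted-onset suffix is /pw/; onset = /pw/, preceding coda = /zf/.
Result: pwow.zqz.wozf.pwiw.
Mapping each syllable to C/V: /pwow/ → CCVC, /zqz/ → CVC, /wozf/ → CVCC, /pwiw/ → CCVC.

CCVC.CVC.CVCC.CCVC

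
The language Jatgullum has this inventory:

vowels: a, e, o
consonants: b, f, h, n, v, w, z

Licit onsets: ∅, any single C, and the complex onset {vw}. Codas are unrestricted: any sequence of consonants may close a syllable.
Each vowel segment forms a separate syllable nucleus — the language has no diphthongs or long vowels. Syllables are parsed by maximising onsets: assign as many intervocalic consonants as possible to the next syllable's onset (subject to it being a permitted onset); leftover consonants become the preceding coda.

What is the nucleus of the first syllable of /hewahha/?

e

The vowels are e, a, a — 3 nuclei, so 3 syllables.
The first nucleus (vowel 1 from the left) is /e/.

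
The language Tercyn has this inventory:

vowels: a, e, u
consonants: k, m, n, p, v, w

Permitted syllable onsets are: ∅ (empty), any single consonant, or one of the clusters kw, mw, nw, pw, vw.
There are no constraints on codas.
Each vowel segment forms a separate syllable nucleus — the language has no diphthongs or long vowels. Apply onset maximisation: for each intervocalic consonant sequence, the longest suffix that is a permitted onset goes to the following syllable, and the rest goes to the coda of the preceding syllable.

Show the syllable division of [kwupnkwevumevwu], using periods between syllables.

The vowels are u, e, u, e, u — 5 nuclei, so 5 syllables.
σ1/σ2 boundary: /pnkw/ splits as /pn/ + /kw/ (/kw/ is the longest suffix that is a licit onset).
σ2/σ3 boundary: /v/ is a single consonant, so it becomes the next onset.
σ3/σ4 boundary: /m/ is a single consonant, so it becomes the next onset.
σ4/σ5 boundary: /vw/ — entire cluster is a permitted onset → onset /vw/, coda ∅.

kwupn.kwe.vu.me.vwu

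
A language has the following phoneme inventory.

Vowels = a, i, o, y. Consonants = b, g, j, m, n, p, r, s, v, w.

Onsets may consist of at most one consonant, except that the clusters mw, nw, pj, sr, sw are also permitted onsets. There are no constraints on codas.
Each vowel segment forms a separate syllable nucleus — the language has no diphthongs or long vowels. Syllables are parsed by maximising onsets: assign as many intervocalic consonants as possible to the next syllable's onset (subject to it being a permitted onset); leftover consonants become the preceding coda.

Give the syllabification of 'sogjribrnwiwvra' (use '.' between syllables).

Vowels present: o, i, i, a; each is a nucleus, giving 4 syllables.
Between /o/ (V1) and /i/ (V2): cluster /gjr/ — the longest permitted-onset suffix is /r/; onset = /r/, preceding coda = /gj/.
Between /i/ (V2) and /i/ (V3): cluster /brnw/ — the longest permitted-onset suffix is /nw/; onset = /nw/, preceding coda = /br/.
Between /i/ (V3) and /a/ (V4): /wvr/ splits as /wv/ + /r/ (/r/ is the longest suffix that is a licit onset).

sogj.ribr.nwiwv.ra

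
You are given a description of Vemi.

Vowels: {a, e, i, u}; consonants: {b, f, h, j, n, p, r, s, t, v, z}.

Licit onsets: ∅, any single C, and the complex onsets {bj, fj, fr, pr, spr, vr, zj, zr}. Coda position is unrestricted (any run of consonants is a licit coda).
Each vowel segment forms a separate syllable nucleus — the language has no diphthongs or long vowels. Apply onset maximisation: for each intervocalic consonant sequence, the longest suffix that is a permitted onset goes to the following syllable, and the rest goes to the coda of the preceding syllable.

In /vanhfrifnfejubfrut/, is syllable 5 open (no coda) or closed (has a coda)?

Vowels present: a, i, e, u, u; each is a nucleus, giving 5 syllables.
σ1/σ2 boundary: /nhfr/; trying suffixes from longest down, /fr/ is the first permitted one, so coda /nh/ | onset /fr/.
σ2/σ3 boundary: /fnf/ — longest licit onset from the right is /f/, leaving /fn/ as coda.
σ3/σ4 boundary: /j/ is a single consonant, so it becomes the next onset.
σ4/σ5 boundary: /bfr/; trying suffixes from longest down, /fr/ is the first permitted one, so coda /b/ | onset /fr/.
Result: vanh.frifn.fe.jub.frut.
Syllable 5 is /frut/ with coda /t/, so it is closed.

closed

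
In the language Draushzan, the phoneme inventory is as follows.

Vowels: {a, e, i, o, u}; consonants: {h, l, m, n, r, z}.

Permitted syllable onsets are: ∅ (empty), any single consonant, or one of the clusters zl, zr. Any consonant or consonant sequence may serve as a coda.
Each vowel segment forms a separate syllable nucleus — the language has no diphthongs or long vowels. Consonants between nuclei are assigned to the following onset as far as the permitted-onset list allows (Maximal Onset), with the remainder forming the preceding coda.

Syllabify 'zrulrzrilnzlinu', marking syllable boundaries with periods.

Nuclei (vowels): u, i, i, u → 4 syllables.
Between /u/ (V1) and /i/ (V2): /lrzr/ splits as /lr/ + /zr/ (/zr/ is the longest suffix that is a licit onset).
Between /i/ (V2) and /i/ (V3): /lnzl/ splits as /ln/ + /zl/ (/zl/ is the longest suffix that is a licit onset).
Between /i/ (V3) and /u/ (V4): just /n/ — single C goes to the following onset.

zrulr.zriln.zli.nu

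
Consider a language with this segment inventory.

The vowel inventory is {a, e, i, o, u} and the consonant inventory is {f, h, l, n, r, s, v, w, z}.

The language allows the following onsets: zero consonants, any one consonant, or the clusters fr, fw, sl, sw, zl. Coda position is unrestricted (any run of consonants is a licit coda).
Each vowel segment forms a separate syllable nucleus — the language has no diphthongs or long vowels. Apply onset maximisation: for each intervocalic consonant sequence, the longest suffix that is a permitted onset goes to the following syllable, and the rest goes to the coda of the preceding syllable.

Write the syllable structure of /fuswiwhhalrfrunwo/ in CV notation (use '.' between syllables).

CV.CCVCC.CVCC.CCVC.CV

Nuclei (vowels): u, i, a, u, o → 5 syllables.
/u…i/ gap (V1→V2): /sw/ is a licit onset in full, so it all attaches to the next syllable.
/i…a/ gap (V2→V3): /whh/ — longest licit onset from the right is /h/, leaving /wh/ as coda.
/a…u/ gap (V3→V4): /lrfr/; trying suffixes from longest down, /fr/ is the first permitted one, so coda /lr/ | onset /fr/.
/u…o/ gap (V4→V5): /nw/ splits as /n/ + /w/ (/w/ is the longest suffix that is a licit onset).
Putting it together: fu.swiwh.halr.frun.wo.
Mapping each syllable to C/V: /fu/ → CV, /swiwh/ → CCVCC, /halr/ → CVCC, /frun/ → CCVC, /wo/ → CV.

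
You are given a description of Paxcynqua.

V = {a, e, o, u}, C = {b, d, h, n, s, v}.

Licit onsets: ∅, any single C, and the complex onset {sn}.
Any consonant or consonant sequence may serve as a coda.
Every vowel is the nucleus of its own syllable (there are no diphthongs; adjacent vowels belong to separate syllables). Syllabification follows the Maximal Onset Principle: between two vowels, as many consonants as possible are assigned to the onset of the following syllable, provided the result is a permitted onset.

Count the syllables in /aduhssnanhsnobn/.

Nuclei (vowels): a, u, a, o → 4 syllables.

4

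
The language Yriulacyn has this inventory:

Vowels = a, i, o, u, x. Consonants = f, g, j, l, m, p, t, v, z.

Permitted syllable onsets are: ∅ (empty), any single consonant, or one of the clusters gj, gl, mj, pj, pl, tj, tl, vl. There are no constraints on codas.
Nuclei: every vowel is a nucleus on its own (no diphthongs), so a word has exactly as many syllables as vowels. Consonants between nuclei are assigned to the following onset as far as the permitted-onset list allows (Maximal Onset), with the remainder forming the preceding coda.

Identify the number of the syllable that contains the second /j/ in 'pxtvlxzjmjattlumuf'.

The vowels are x, x, a, u, u — 5 nuclei, so 5 syllables.
V1 /x/ – V2 /x/: cluster /tvl/ — the longest permitted-onset suffix is /vl/; onset = /vl/, preceding coda = /t/.
V2 /x/ – V3 /a/: cluster /zjmj/ — the longest permitted-onset suffix is /mj/; onset = /mj/, preceding coda = /zj/.
V3 /a/ – V4 /u/: /ttl/; trying suffixes from longest down, /tl/ is the first permitted one, so coda /t/ | onset /tl/.
V4 /u/ – V5 /u/: /m/ → onset of the next syllable (single consonants are always licit onsets).
Syllabification: pxt.vlxzj.mjat.tlu.muf.
The second /j/ is in the onset of syllable 3 (/mjat/).

3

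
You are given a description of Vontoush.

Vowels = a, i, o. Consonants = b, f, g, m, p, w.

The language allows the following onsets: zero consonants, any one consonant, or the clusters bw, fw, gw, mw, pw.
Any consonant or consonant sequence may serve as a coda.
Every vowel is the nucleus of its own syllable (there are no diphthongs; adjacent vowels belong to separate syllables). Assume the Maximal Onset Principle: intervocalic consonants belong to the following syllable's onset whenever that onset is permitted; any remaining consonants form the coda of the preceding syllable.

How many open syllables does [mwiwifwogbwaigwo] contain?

The vowels are i, i, o, a, i, o — 6 nuclei, so 6 syllables.
V1 /i/ – V2 /i/: /w/ is a single consonant, so it becomes the next onset.
V2 /i/ – V3 /o/: cluster /fw/ — /fw/ is itself a permitted onset, so the whole cluster goes right; preceding coda = ∅.
V3 /o/ – V4 /a/: cluster /gbw/ — the longest permitted-onset suffix is /bw/; onset = /bw/, preceding coda = /g/.
V4 /a/ – V5 /i/: nothing intervenes; syllable break is V.V.
V5 /i/ – V6 /o/: /gw/ is a licit onset in full, so it all attaches to the next syllable.
Result: mwi.wi.fwog.bwa.i.gwo.
Classifying each syllable: /mwi/ (open), /wi/ (open), /fwog/ (closed), /bwa/ (open), /i/ (open), /gwo/ (open).
Open syllables: 5.

5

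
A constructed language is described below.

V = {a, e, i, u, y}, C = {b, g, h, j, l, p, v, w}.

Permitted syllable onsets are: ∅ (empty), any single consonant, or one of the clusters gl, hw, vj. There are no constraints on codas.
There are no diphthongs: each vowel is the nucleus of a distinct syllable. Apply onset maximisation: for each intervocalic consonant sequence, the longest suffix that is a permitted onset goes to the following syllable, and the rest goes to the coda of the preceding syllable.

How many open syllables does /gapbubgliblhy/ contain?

1

Vowels present: a, u, i, y; each is a nucleus, giving 4 syllables.
Between /a/ (V1) and /u/ (V2): /pb/; trying suffixes from longest down, /b/ is the first permitted one, so coda /p/ | onset /b/.
Between /u/ (V2) and /i/ (V3): /bgl/ — longest licit onset from the right is /gl/, leaving /b/ as coda.
Between /i/ (V3) and /y/ (V4): /blh/; trying suffixes from longest down, /h/ is the first permitted one, so coda /bl/ | onset /h/.
So the parse is gap.bub.glibl.hy.
Classifying each syllable: /gap/ (closed), /bub/ (closed), /glibl/ (closed), /hy/ (open).
Open syllables: 1.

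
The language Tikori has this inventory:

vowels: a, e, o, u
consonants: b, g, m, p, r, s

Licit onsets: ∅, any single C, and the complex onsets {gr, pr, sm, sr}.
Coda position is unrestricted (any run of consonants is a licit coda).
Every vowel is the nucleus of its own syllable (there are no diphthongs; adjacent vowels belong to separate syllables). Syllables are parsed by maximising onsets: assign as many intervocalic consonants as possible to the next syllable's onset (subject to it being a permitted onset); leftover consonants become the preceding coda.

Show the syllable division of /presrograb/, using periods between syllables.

The vowels are e, o, a — 3 nuclei, so 3 syllables.
V1 /e/ – V2 /o/: /sr/ is a licit onset in full, so it all attaches to the next syllable.
V2 /o/ – V3 /a/: /gr/ is a licit onset in full, so it all attaches to the next syllable.

pre.sro.grab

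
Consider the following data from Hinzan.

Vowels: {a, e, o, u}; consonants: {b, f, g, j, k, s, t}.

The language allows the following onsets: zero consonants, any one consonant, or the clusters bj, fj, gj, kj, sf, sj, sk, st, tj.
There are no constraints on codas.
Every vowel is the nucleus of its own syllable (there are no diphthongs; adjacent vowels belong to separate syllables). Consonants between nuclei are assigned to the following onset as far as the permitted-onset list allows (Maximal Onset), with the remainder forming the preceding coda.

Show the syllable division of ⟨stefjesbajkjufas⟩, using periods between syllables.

The vowels are e, e, a, u, a — 5 nuclei, so 5 syllables.
/e…e/ gap (V1→V2): /fj/ is a licit onset in full, so it all attaches to the next syllable.
/e…a/ gap (V2→V3): cluster /sb/ — the longest permitted-onset suffix is /b/; onset = /b/, preceding coda = /s/.
/a…u/ gap (V3→V4): /jkj/; trying suffixes from longest down, /kj/ is the first permitted one, so coda /j/ | onset /kj/.
/u…a/ gap (V4→V5): /f/ → onset of the next syllable (single consonants are always licit onsets).

ste.fjes.baj.kju.fas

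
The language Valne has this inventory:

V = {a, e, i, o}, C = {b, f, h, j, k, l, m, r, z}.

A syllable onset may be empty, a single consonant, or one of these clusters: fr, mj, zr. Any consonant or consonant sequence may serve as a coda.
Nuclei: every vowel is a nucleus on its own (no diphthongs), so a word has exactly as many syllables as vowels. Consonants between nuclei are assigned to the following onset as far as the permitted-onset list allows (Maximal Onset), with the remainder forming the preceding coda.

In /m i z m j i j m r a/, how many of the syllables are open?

Nuclei (vowels): i, i, a → 3 syllables.
/i…i/ gap (V1→V2): /zmj/; trying suffixes from longest down, /mj/ is the first permitted one, so coda /z/ | onset /mj/.
/i…a/ gap (V2→V3): /jmr/ splits as /jm/ + /r/ (/r/ is the longest suffix that is a licit onset).
Syllabification: miz.mjijm.ra.
Classifying each syllable: /miz/ (closed), /mjijm/ (closed), /ra/ (open).
Open syllables: 1.

1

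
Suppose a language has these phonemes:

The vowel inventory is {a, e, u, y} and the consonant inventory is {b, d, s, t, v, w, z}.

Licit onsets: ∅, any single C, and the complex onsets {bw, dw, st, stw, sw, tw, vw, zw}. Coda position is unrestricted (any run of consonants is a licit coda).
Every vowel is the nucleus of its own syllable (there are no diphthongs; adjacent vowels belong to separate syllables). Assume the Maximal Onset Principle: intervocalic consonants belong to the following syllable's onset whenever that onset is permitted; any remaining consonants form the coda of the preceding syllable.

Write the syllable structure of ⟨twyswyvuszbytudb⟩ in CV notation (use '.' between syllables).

CCV.CCV.CVCC.CV.CVCC

The vowels are y, y, u, y, u — 5 nuclei, so 5 syllables.
σ1/σ2 boundary: /sw/ — entire cluster is a permitted onset → onset /sw/, coda ∅.
σ2/σ3 boundary: /v/ is a single consonant, so it becomes the next onset.
σ3/σ4 boundary: cluster /szb/ — the longest permitted-onset suffix is /b/; onset = /b/, preceding coda = /sz/.
σ4/σ5 boundary: /t/ → onset of the next syllable (single consonants are always licit onsets).
So the parse is twy.swy.vusz.by.tudb.
Mapping each syllable to C/V: /twy/ → CCV, /swy/ → CCV, /vusz/ → CVCC, /by/ → CV, /tudb/ → CVCC.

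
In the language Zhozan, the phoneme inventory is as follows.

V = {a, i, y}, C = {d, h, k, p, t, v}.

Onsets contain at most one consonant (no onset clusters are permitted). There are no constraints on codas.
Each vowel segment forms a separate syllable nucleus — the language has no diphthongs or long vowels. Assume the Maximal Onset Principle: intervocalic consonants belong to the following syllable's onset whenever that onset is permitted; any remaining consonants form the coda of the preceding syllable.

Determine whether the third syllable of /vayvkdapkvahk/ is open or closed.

closed

Nuclei (vowels): a, y, a, a → 4 syllables.
σ1/σ2 boundary: hiatus — the boundary sits between the two vowels.
σ2/σ3 boundary: /vkd/ splits as /vk/ + /d/ (/d/ is the longest suffix that is a licit onset).
σ3/σ4 boundary: /pkv/ splits as /pk/ + /v/ (/v/ is the longest suffix that is a licit onset).
Syllabification: va.yvk.dapk.vahk.
Syllable 3 is /dapk/ with coda /pk/, so it is closed.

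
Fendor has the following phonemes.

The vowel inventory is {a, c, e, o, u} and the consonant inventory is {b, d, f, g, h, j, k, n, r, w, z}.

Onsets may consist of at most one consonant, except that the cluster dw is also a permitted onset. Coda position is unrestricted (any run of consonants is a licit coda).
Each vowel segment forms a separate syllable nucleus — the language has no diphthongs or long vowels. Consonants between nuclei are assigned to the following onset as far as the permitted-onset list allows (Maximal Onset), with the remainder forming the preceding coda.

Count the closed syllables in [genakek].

1

Nuclei (vowels): e, a, e → 3 syllables.
σ1/σ2 boundary: just /n/ — single C goes to the following onset.
σ2/σ3 boundary: /k/ is a single consonant, so it becomes the next onset.
Result: ge.na.kek.
Classifying each syllable: /ge/ (open), /na/ (open), /kek/ (closed).
Closed syllables: 1.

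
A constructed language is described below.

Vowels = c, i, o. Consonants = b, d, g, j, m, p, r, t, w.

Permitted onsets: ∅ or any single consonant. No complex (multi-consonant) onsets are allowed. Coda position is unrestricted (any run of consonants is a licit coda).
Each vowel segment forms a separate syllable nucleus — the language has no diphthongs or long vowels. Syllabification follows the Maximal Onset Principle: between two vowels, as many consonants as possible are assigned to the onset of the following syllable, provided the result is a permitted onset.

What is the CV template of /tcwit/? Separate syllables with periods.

Nuclei (vowels): c, i → 2 syllables.
Between /c/ (V1) and /i/ (V2): just /w/ — single C goes to the following onset.
Putting it together: tc.wit.
Mapping each syllable to C/V: /tc/ → CV, /wit/ → CVC.

CV.CVC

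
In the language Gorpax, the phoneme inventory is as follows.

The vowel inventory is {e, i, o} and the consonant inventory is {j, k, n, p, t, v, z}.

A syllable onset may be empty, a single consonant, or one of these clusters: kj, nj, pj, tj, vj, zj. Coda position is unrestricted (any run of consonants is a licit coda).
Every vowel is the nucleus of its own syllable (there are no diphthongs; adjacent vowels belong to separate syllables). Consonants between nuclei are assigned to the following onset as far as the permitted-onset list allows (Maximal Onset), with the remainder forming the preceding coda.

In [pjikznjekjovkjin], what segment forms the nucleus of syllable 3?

o

The vowels are i, e, o, i — 4 nuclei, so 4 syllables.
The third nucleus (vowel 3 from the left) is /o/.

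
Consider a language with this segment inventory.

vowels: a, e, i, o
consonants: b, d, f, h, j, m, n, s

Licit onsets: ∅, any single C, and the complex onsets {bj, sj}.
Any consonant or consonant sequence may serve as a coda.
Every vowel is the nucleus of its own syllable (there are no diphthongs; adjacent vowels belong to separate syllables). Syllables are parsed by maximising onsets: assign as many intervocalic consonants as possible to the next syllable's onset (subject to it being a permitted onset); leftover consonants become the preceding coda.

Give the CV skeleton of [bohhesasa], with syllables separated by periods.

The vowels are o, e, a, a — 4 nuclei, so 4 syllables.
/o…e/ gap (V1→V2): /hh/; trying suffixes from longest down, /h/ is the first permitted one, so coda /h/ | onset /h/.
/e…a/ gap (V2→V3): /s/ → onset of the next syllable (single consonants are always licit onsets).
/a…a/ gap (V3→V4): /s/ is a single consonant, so it becomes the next onset.
Result: boh.he.sa.sa.
Mapping each syllable to C/V: /boh/ → CVC, /he/ → CV, /sa/ → CV, /sa/ → CV.

CVC.CV.CV.CV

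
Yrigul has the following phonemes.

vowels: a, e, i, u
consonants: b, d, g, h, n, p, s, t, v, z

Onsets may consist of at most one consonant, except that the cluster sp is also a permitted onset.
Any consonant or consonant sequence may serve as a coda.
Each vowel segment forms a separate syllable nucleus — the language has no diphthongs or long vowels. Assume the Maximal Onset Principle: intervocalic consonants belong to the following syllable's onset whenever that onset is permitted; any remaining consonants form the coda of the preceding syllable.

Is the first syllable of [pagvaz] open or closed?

closed

Vowels present: a, a; each is a nucleus, giving 2 syllables.
σ1/σ2 boundary: /gv/ — longest licit onset from the right is /v/, leaving /g/ as coda.
So the parse is pag.vaz.
Syllable 1 is /pag/ with coda /g/, so it is closed.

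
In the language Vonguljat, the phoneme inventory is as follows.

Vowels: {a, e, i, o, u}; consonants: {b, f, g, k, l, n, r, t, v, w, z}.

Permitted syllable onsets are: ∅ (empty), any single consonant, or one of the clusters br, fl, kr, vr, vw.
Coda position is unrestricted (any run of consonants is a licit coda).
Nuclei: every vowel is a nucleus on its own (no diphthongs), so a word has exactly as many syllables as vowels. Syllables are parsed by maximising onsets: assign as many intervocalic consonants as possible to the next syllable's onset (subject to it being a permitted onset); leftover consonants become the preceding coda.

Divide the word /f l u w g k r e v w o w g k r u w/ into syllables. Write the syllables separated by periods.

fluwg.kre.vwowg.kruw

Nuclei (vowels): u, e, o, u → 4 syllables.
/u…e/ gap (V1→V2): /wgkr/; trying suffixes from longest down, /kr/ is the first permitted one, so coda /wg/ | onset /kr/.
/e…o/ gap (V2→V3): /vw/ — entire cluster is a permitted onset → onset /vw/, coda ∅.
/o…u/ gap (V3→V4): cluster /wgkr/ — the longest permitted-onset suffix is /kr/; onset = /kr/, preceding coda = /wg/.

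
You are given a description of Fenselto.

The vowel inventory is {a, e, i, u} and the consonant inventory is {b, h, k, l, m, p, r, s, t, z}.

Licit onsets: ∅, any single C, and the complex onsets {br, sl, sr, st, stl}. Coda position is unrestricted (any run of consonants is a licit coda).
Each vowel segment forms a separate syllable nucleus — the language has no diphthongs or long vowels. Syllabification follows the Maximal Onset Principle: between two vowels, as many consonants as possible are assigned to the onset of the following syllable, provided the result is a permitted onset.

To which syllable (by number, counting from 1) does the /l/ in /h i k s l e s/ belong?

2

Nuclei (vowels): i, e → 2 syllables.
σ1/σ2 boundary: cluster /ksl/ — the longest permitted-onset suffix is /sl/; onset = /sl/, preceding coda = /k/.
Result: hik.sles.
The /l/ is in the onset of syllable 2 (/sles/).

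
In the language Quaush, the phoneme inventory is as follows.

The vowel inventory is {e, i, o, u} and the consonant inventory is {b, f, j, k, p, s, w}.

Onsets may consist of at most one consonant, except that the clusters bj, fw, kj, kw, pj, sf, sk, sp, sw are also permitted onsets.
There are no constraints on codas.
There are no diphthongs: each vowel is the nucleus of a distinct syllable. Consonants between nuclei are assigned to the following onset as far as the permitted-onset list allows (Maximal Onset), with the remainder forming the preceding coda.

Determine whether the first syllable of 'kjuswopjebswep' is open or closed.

open

Vowels present: u, o, e, e; each is a nucleus, giving 4 syllables.
σ1/σ2 boundary: /sw/ — entire cluster is a permitted onset → onset /sw/, coda ∅.
σ2/σ3 boundary: /pj/ — entire cluster is a permitted onset → onset /pj/, coda ∅.
σ3/σ4 boundary: cluster /bsw/ — the longest permitted-onset suffix is /sw/; onset = /sw/, preceding coda = /b/.
So the parse is kju.swo.pjeb.swep.
Syllable 1 is /kju/; it ends in its nucleus with no coda, so it is open.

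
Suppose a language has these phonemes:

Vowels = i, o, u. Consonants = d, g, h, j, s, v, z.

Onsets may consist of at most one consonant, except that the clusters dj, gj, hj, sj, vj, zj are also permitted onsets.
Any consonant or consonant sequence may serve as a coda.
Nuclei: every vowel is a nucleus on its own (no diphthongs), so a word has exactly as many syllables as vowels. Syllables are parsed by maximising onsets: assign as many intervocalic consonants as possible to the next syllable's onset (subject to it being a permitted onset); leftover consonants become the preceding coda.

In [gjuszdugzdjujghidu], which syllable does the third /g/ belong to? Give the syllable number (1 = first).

3

The vowels are u, u, u, i, u — 5 nuclei, so 5 syllables.
σ1/σ2 boundary: cluster /szd/ — the longest permitted-onset suffix is /d/; onset = /d/, preceding coda = /sz/.
σ2/σ3 boundary: /gzdj/ — longest licit onset from the right is /dj/, leaving /gz/ as coda.
σ3/σ4 boundary: /jgh/; trying suffixes from longest down, /h/ is the first permitted one, so coda /jg/ | onset /h/.
σ4/σ5 boundary: /d/ → onset of the next syllable (single consonants are always licit onsets).
Result: gjusz.dugz.djujg.hi.du.
The third /g/ is in the coda of syllable 3 (/djujg/).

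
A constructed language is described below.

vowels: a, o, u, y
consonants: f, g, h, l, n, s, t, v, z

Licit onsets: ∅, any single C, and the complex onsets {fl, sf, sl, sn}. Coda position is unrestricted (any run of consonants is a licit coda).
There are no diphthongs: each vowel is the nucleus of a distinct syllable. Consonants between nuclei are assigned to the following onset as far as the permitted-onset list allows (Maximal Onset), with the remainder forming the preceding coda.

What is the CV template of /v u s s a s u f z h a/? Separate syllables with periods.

Nuclei (vowels): u, a, u, a → 4 syllables.
V1 /u/ – V2 /a/: cluster /ss/ — the longest permitted-onset suffix is /s/; onset = /s/, preceding coda = /s/.
V2 /a/ – V3 /u/: just /s/ — single C goes to the following onset.
V3 /u/ – V4 /a/: /fzh/; trying suffixes from longest down, /h/ is the first permitted one, so coda /fz/ | onset /h/.
Result: vus.sa.sufz.ha.
Mapping each syllable to C/V: /vus/ → CVC, /sa/ → CV, /sufz/ → CVCC, /ha/ → CV.

CVC.CV.CVCC.CV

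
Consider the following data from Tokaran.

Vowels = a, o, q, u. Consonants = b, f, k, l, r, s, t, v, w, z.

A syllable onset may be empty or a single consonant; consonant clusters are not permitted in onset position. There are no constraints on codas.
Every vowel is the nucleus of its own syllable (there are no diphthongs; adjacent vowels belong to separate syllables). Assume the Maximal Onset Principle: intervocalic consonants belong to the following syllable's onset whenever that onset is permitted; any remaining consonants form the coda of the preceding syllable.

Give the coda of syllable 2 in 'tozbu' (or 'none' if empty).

none

Nuclei (vowels): o, u → 2 syllables.
σ1/σ2 boundary: /zb/; trying suffixes from longest down, /b/ is the first permitted one, so coda /z/ | onset /b/.
Putting it together: toz.bu.
Syllable 2 is /bu/: onset /b/, nucleus /u/, coda ∅.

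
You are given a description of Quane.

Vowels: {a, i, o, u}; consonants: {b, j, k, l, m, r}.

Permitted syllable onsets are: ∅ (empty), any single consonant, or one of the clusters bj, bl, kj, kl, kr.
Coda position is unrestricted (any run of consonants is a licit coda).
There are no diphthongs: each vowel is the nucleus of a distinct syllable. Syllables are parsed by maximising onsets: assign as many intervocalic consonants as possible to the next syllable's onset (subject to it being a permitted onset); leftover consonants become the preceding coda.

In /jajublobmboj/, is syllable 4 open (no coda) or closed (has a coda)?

The vowels are a, u, o, o — 4 nuclei, so 4 syllables.
/a…u/ gap (V1→V2): just /j/ — single C goes to the following onset.
/u…o/ gap (V2→V3): cluster /bl/ — /bl/ is itself a permitted onset, so the whole cluster goes right; preceding coda = ∅.
/o…o/ gap (V3→V4): /bmb/ splits as /bm/ + /b/ (/b/ is the longest suffix that is a licit onset).
So the parse is ja.ju.blobm.boj.
Syllable 4 is /boj/ with coda /j/, so it is closed.

closed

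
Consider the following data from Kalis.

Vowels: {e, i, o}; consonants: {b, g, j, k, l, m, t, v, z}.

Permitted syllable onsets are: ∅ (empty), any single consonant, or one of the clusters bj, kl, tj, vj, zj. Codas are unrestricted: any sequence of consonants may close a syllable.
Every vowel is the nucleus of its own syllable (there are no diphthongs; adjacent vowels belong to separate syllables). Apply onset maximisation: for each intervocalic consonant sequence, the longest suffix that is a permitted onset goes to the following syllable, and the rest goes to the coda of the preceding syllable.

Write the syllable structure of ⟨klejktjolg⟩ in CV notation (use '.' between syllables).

CCVCC.CCVCC

Nuclei (vowels): e, o → 2 syllables.
σ1/σ2 boundary: /jktj/ splits as /jk/ + /tj/ (/tj/ is the longest suffix that is a licit onset).
Syllabification: klejk.tjolg.
Mapping each syllable to C/V: /klejk/ → CCVCC, /tjolg/ → CCVCC.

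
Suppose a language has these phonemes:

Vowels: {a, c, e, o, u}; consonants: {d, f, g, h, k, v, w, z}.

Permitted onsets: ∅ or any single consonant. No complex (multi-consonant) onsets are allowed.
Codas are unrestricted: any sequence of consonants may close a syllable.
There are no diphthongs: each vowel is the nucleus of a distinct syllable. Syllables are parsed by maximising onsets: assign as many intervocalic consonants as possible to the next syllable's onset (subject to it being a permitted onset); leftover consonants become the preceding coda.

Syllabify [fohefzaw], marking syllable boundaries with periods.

fo.hef.zaw

Nuclei (vowels): o, e, a → 3 syllables.
/o…e/ gap (V1→V2): /h/ is a single consonant, so it becomes the next onset.
/e…a/ gap (V2→V3): cluster /fz/ — the longest permitted-onset suffix is /z/; onset = /z/, preceding coda = /f/.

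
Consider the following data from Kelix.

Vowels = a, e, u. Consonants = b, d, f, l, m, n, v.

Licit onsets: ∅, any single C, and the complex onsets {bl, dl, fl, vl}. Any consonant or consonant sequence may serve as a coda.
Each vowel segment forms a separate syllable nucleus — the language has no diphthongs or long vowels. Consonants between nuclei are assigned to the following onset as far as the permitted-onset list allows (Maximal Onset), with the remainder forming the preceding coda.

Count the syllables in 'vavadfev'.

3

The vowels are a, a, e — 3 nuclei, so 3 syllables.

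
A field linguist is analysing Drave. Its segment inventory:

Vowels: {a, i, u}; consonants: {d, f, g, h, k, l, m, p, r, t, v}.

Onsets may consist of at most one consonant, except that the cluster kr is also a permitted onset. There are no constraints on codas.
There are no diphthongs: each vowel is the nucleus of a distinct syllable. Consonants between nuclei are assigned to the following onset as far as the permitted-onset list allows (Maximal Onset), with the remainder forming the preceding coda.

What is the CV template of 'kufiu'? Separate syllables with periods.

Nuclei (vowels): u, i, u → 3 syllables.
Between /u/ (V1) and /i/ (V2): /f/ is a single consonant, so it becomes the next onset.
Between /i/ (V2) and /u/ (V3): nothing intervenes; syllable break is V.V.
Putting it together: ku.fi.u.
Mapping each syllable to C/V: /ku/ → CV, /fi/ → CV, /u/ → V.

CV.CV.V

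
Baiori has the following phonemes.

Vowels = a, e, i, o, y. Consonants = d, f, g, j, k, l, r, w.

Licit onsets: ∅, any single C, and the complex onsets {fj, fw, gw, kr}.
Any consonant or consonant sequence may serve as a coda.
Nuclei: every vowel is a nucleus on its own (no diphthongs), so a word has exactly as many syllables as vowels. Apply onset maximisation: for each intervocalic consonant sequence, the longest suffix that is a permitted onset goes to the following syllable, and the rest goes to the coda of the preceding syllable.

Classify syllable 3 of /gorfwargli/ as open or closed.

Nuclei (vowels): o, a, i → 3 syllables.
Between /o/ (V1) and /a/ (V2): cluster /rfw/ — the longest permitted-onset suffix is /fw/; onset = /fw/, preceding coda = /r/.
Between /a/ (V2) and /i/ (V3): /rgl/; trying suffixes from longest down, /l/ is the first permitted one, so coda /rg/ | onset /l/.
Putting it together: gor.fwarg.li.
Syllable 3 is /li/; it ends in its nucleus with no coda, so it is open.

open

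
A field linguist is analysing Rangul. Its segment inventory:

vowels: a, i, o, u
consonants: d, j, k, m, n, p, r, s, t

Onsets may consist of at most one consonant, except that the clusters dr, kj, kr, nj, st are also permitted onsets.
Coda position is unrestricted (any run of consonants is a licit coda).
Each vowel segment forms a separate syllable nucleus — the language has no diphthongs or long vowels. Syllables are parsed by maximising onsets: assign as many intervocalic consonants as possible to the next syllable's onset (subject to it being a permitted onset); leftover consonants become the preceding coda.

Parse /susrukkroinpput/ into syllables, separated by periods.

Vowels present: u, u, o, i, u; each is a nucleus, giving 5 syllables.
V1 /u/ – V2 /u/: /sr/ splits as /s/ + /r/ (/r/ is the longest suffix that is a licit onset).
V2 /u/ – V3 /o/: /kkr/; trying suffixes from longest down, /kr/ is the first permitted one, so coda /k/ | onset /kr/.
V3 /o/ – V4 /i/: no consonants, so the boundary falls immediately after /o/.
V4 /i/ – V5 /u/: cluster /npp/ — the longest permitted-onset suffix is /p/; onset = /p/, preceding coda = /np/.

sus.ruk.kro.inp.put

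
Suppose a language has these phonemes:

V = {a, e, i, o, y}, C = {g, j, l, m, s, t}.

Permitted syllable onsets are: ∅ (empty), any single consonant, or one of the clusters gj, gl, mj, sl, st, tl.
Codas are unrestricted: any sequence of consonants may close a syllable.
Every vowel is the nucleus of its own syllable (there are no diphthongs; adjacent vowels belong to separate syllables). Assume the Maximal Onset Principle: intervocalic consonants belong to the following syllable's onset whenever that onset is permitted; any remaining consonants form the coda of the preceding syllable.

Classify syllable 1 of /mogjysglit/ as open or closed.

open

Nuclei (vowels): o, y, i → 3 syllables.
Between /o/ (V1) and /y/ (V2): /gj/ is a licit onset in full, so it all attaches to the next syllable.
Between /y/ (V2) and /i/ (V3): /sgl/; trying suffixes from longest down, /gl/ is the first permitted one, so coda /s/ | onset /gl/.
So the parse is mo.gjys.glit.
Syllable 1 is /mo/; it ends in its nucleus with no coda, so it is open.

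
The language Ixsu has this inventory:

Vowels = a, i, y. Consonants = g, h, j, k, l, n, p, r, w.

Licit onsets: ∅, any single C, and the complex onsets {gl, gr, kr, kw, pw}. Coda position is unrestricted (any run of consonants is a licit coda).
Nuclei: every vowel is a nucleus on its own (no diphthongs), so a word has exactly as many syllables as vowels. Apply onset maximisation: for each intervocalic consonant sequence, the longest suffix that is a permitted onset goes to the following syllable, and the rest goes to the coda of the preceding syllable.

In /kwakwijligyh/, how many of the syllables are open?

2

Nuclei (vowels): a, i, i, y → 4 syllables.
/a…i/ gap (V1→V2): /kw/ is a licit onset in full, so it all attaches to the next syllable.
/i…i/ gap (V2→V3): /jl/ — longest licit onset from the right is /l/, leaving /j/ as coda.
/i…y/ gap (V3→V4): /g/ → onset of the next syllable (single consonants are always licit onsets).
Syllabification: kwa.kwij.li.gyh.
Classifying each syllable: /kwa/ (open), /kwij/ (closed), /li/ (open), /gyh/ (closed).
Open syllables: 2.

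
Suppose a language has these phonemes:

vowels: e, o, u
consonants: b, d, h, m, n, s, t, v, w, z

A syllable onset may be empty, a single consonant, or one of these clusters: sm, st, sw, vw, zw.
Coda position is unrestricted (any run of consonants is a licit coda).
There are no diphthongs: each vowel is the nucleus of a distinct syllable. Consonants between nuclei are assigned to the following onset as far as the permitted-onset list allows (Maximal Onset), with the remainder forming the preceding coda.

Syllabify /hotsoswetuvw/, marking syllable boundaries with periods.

hot.so.swe.tuvw

Nuclei (vowels): o, o, e, u → 4 syllables.
V1 /o/ – V2 /o/: cluster /ts/ — the longest permitted-onset suffix is /s/; onset = /s/, preceding coda = /t/.
V2 /o/ – V3 /e/: /sw/ is a licit onset in full, so it all attaches to the next syllable.
V3 /e/ – V4 /u/: /t/ → onset of the next syllable (single consonants are always licit onsets).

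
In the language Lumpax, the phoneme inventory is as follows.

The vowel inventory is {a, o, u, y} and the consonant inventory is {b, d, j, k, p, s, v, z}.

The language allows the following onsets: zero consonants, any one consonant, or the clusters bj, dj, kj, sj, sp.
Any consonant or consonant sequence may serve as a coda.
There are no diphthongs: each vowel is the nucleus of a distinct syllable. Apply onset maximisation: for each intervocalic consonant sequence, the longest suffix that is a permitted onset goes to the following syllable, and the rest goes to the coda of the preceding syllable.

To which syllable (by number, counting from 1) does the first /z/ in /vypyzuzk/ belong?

Nuclei (vowels): y, y, u → 3 syllables.
/y…y/ gap (V1→V2): /p/ is a single consonant, so it becomes the next onset.
/y…u/ gap (V2→V3): /z/ → onset of the next syllable (single consonants are always licit onsets).
Syllabification: vy.py.zuzk.
The first /z/ is in the onset of syllable 3 (/zuzk/).

3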